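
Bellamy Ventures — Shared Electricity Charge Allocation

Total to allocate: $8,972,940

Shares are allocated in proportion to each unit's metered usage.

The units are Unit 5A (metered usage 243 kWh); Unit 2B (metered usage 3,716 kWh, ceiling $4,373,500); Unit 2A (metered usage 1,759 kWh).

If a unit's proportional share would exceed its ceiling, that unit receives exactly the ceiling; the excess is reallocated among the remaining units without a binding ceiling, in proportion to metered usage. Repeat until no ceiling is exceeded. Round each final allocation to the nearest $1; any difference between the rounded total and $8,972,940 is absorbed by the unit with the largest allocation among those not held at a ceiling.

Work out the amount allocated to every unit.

Total metered usage = 5,718.
Proportional shares (ignoring caps): Unit 5A 381,326.41; Unit 2B 5,831,312.53; Unit 2A 2,760,301.06.
Capped: Unit 2B ($4,373,500); balance $4,599,440 reallocated over remaining metered usage 2,002.
Shares after redistribution: Unit 5A 558,273.69 → $558,274; Unit 2A 4,041,166.31 → $4,041,166.

Unit 5A: $558,274; Unit 2B: $4,373,500; Unit 2A: $4,041,166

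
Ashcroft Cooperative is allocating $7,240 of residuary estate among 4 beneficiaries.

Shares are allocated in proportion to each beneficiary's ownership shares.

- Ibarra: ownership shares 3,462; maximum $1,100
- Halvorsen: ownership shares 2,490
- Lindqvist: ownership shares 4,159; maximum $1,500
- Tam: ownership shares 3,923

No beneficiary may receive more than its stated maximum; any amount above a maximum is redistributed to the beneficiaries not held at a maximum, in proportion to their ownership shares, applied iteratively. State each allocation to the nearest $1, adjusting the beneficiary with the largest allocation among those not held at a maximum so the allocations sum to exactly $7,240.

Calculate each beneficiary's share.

Combined ownership shares = 14,034.
Proportional shares (ignoring caps): Ibarra 1,786.01; Halvorsen 1,284.57; Lindqvist 2,145.59; Tam 2,023.84.
Held at cap: Ibarra ($1,100), Lindqvist ($1,500); remaining pool $4,640 reallocated over remaining ownership shares 6,413.
Shares after redistribution: Halvorsen 1,801.59 → $1,802; Tam 2,838.41 → $2,838.

Ibarra: $1,100 | Halvorsen: $1,802 | Lindqvist: $1,500 | Tam: $2,838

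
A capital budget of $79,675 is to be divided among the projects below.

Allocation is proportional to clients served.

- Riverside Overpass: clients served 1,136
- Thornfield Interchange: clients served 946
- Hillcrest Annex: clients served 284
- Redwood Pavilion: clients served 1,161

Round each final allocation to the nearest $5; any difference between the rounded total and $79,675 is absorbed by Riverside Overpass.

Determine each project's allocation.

Riverside Overpass: $25,665 · Thornfield Interchange: $21,370 · Hillcrest Annex: $6,415 · Redwood Pavilion: $26,225

Sum of clients served: 3,527.
Proportional shares: Riverside Overpass 1,136/3,527 × $79,675 = 25,662.26; Thornfield Interchange 946/3,527 × $79,675 = 21,370.16; Hillcrest Annex 284/3,527 × $79,675 = 6,415.57; Redwood Pavilion 1,161/3,527 × $79,675 = 26,227.01.
At nearest $5: Riverside Overpass $25,660; Thornfield Interchange $21,370; Hillcrest Annex $6,415; Redwood Pavilion $26,225. Sum = $79,670.
Difference $79,675 − $79,670 = +$5 applied to Riverside Overpass: Riverside Overpass becomes $25,665.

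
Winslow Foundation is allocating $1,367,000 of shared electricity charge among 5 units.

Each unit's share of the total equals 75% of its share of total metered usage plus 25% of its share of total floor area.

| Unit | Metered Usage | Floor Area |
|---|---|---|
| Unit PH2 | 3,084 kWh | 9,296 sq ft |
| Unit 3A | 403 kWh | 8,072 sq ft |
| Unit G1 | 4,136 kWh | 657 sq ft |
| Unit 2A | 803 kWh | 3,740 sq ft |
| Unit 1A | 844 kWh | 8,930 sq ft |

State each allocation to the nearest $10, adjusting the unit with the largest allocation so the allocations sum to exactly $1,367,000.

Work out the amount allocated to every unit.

Unit PH2: $444,590 | Unit 3A: $134,440 | Unit G1: $464,750 | Unit 2A: $130,450 | Unit 1A: $192,770

Metered usage total 9,270; floor area total 30,695.
Composite weights (75% metered usage + 25% floor area): Unit PH2 0.3252; Unit 3A 0.0983; Unit G1 0.3400; Unit 2A 0.0954; Unit 1A 0.1410.
Proportional shares: Unit PH2 444,585.61; Unit 3A 134,442.79; Unit G1 464,751.11; Unit 2A 130,450.93; Unit 1A 192,769.56.
Rounded to nearest $10: Unit PH2 $444,590; Unit 3A $134,440; Unit G1 $464,750; Unit 2A $130,450; Unit 1A $192,770. Sum = $1,367,000.
Sum already equals the total — no adjustment.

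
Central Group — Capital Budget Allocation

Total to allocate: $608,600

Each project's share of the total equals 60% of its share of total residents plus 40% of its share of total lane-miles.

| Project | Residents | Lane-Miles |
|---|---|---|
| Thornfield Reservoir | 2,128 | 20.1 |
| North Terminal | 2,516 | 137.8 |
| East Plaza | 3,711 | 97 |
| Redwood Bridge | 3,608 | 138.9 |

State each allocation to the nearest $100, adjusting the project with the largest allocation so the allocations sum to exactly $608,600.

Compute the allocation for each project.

Thornfield Reservoir: $77,400 | North Terminal: $162,000 | East Plaza: $173,200 | Redwood Bridge: $196,000

Residents total 11,963; lane-miles total 393.8.
Combined weights (60% residents + 40% lane-miles): Thornfield Reservoir 0.1271; North Terminal 0.2662; East Plaza 0.2847; Redwood Bridge 0.3220.
Pro-rata amounts: Thornfield Reservoir 77,380.77; North Terminal 161,984.13; East Plaza 173,238.63; Redwood Bridge 195,996.47.
At nearest $100: Thornfield Reservoir $77,400; North Terminal $162,000; East Plaza $173,200; Redwood Bridge $196,000. Sum = $608,600.
Sum already equals the total — no adjustment.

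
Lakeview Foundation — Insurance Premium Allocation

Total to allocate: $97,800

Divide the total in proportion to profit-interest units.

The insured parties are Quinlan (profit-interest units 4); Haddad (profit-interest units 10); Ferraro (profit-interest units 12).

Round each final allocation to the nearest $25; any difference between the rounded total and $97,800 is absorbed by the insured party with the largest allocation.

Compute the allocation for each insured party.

Quinlan: $15,050; Haddad: $37,625; Ferraro: $45,125

Sum of profit-interest units: 26.
Unrounded shares: Quinlan 4/26 × $97,800 = 15,046.15; Haddad 10/26 × $97,800 = 37,615.38; Ferraro 12/26 × $97,800 = 45,138.46.
After rounding ($25): Quinlan $15,050; Haddad $37,625; Ferraro $45,150. Sum = $97,825.
Difference $97,800 − $97,825 = −$25 applied to largest allocation (Ferraro): Ferraro becomes $45,125.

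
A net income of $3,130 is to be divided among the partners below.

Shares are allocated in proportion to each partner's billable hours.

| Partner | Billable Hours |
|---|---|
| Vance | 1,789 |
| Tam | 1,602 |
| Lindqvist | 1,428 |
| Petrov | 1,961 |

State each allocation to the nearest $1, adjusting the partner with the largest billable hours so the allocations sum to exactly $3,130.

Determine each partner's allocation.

Combined billable hours = 1,789 + 1,602 + 1,428 + 1,961 = 6,780.
Pro-rata amounts: Vance 825.90; Tam 739.57; Lindqvist 659.24; Petrov 905.30.
After rounding ($1): Vance $826; Tam $740; Lindqvist $659; Petrov $905. Sum = $3,130.
Rounded total matches; no reconciliation needed.

Vance: $826 · Tam: $740 · Lindqvist: $659 · Petrov: $905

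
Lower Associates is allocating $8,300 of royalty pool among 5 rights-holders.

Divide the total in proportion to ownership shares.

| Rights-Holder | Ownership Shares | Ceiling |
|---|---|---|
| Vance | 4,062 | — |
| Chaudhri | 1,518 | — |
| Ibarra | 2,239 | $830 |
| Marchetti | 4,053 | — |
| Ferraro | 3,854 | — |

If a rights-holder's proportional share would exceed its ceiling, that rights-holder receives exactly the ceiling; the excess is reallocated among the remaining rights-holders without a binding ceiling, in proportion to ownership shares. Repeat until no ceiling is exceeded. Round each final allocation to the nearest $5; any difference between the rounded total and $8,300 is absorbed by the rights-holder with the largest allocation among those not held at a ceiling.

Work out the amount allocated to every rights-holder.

Total ownership shares = 15,726.
Unconstrained shares: Vance 2,143.88; Chaudhri 801.18; Ibarra 1,181.72; Marchetti 2,139.13; Ferraro 2,034.10.
Held at cap: Ibarra ($830); residual $7,470 reallocated over remaining ownership shares 13,487.
Remaining shares: Vance 2,249.81 → $2,250; Chaudhri 840.77 → $840; Marchetti 2,244.82 → $2,245; Ferraro 2,134.60 → $2,135.

Vance: $2,250 | Chaudhri: $840 | Ibarra: $830 | Marchetti: $2,245 | Ferraro: $2,135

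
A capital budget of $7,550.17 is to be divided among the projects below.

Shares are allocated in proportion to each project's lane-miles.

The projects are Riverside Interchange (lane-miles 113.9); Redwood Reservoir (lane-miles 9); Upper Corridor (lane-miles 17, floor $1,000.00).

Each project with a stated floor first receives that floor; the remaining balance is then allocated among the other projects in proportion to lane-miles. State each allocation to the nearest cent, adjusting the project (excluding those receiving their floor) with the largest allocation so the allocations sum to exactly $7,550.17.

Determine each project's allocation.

Fund the minimums — Upper Corridor $1,000.00. Remaining pool $6,550.17.
Remaining pool split over remaining lane-miles 122.9: Riverside Interchange 6,070.4993 → $6,070.50; Redwood Reservoir 479.6707 → $479.67.

Riverside Interchange: $6,070.50; Redwood Reservoir: $479.67; Upper Corridor: $1,000.00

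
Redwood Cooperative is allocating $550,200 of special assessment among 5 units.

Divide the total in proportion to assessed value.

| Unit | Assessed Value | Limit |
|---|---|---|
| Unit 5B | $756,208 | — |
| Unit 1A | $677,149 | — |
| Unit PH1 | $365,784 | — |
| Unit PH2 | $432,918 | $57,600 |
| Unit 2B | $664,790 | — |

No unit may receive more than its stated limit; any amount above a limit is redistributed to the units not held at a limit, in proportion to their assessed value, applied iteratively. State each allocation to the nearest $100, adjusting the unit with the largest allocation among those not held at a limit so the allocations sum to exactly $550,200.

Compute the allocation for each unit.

Combined assessed value = 2,896,849.
Proportional shares (ignoring caps): Unit 5B 143,626.97; Unit 1A 128,611.25; Unit PH1 69,473.54; Unit PH2 82,224.34; Unit 2B 126,263.90.
Capped: Unit PH2 ($57,600); remaining pool $492,600 reallocated over remaining assessed value 2,463,931.
Shares after redistribution: Unit 5B 151,184.45 → $151,200; Unit 1A 135,378.63 → $135,400; Unit PH1 73,129.16 → $73,100; Unit 2B 132,907.76 → $132,900.

Unit 5B: $151,200 · Unit 1A: $135,400 · Unit PH1: $73,100 · Unit PH2: $57,600 · Unit 2B: $132,900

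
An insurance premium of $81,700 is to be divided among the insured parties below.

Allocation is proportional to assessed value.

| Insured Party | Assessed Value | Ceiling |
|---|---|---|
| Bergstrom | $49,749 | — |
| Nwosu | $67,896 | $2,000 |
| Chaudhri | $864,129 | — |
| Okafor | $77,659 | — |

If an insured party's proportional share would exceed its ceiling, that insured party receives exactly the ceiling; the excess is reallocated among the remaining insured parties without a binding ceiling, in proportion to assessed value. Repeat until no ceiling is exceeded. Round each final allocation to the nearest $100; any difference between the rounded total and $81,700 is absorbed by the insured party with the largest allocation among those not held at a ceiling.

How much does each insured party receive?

Bergstrom: $4,000; Nwosu: $2,000; Chaudhri: $69,500; Okafor: $6,200

Combined assessed value = 1,059,433.
Proportional shares (ignoring caps): Bergstrom 3,836.48; Nwosu 5,235.92; Chaudhri 66,638.80; Okafor 5,988.81.
Capped: Nwosu ($2,000); residual $79,700 reallocated over remaining assessed value 991,537.
Redistributed shares: Bergstrom 3,998.84 → $4,000; Chaudhri 69,458.91 → $69,500; Okafor 6,242.25 → $6,200.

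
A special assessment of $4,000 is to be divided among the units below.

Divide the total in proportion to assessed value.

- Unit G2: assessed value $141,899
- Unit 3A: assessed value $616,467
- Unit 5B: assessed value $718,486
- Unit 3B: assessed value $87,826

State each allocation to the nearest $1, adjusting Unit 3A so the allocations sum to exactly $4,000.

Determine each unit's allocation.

Combined assessed value = 1,564,678.
Unrounded shares: Unit G2 141,899/1,564,678 × $4,000 = 362.76; Unit 3A 616,467/1,564,678 × $4,000 = 1,575.96; Unit 5B 718,486/1,564,678 × $4,000 = 1,836.76; Unit 3B 87,826/1,564,678 × $4,000 = 224.52.
After rounding ($1): Unit G2 $363; Unit 3A $1,576; Unit 5B $1,837; Unit 3B $225. Sum = $4,001.
Difference $4,000 − $4,001 = −$1 applied to Unit 3A: Unit 3A becomes $1,575.

Unit G2: $363 · Unit 3A: $1,575 · Unit 5B: $1,837 · Unit 3B: $225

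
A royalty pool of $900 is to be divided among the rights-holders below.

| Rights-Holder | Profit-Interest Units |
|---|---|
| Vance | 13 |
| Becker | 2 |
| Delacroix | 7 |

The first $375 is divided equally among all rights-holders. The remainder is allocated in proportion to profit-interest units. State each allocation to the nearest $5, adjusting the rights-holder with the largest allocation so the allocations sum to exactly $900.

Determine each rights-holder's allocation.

Equal tier: $375 ÷ 3 = $125 apiece.
Remainder $525 by profit-interest units (total 22): Vance 310.23 → $310; Becker 47.73 → $50; Delacroix 167.05 → $165.
Totals: Vance $125 + $310 = $435; Becker $125 + $50 = $175; Delacroix $125 + $165 = $290.

Vance: $435; Becker: $175; Delacroix: $290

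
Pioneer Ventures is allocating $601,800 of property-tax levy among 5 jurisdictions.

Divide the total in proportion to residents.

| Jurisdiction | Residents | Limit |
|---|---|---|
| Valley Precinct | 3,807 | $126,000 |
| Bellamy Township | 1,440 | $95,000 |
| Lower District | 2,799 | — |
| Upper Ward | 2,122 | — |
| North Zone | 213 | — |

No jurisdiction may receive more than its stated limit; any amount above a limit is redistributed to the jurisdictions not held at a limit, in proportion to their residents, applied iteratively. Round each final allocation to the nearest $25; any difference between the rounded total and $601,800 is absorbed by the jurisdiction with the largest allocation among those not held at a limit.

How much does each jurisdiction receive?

Valley Precinct: $126,000; Bellamy Township: $95,000; Lower District: $207,600; Upper Ward: $157,400; North Zone: $15,800

Sum of residents: 10,381.
Proportional shares (ignoring caps): Valley Precinct 220,696.72; Bellamy Township 83,478.66; Lower District 162,261.65; Upper Ward 123,015.09; North Zone 12,347.89.
Cap binds for Valley Precinct ($126,000); balance $475,800 reallocated over remaining residents 6,574.
Cap binds for Bellamy Township ($95,000); balance $380,800 reallocated over remaining residents 5,134.
Remaining shares: Lower District 207,607.95 → $207,600; Upper Ward 157,393.38 → $157,400; North Zone 15,798.68 → $15,800.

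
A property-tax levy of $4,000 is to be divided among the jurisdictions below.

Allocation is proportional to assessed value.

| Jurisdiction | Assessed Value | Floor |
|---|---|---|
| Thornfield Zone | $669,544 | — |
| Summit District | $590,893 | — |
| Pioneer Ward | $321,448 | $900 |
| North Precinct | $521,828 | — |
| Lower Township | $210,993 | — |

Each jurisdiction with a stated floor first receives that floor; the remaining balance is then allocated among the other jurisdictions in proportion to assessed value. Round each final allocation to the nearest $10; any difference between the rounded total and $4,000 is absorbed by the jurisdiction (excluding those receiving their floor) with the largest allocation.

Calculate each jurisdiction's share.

Thornfield Zone: $1,040 · Summit District: $920 · Pioneer Ward: $900 · North Precinct: $810 · Lower Township: $330

Minimums first: Pioneer Ward $900. Balance $3,100.
Balance split over remaining assessed value 1,993,258: Thornfield Zone 1,041.30 → $1,040; Summit District 918.98 → $920; North Precinct 811.57 → $810; Lower Township 328.15 → $330.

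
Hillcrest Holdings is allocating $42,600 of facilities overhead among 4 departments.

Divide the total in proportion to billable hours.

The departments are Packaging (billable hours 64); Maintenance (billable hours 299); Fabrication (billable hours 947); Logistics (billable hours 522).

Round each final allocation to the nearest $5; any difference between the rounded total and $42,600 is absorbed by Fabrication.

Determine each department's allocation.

Combined billable hours = 1,832.
Unrounded shares: Packaging 64/1,832 × $42,600 = 1,488.21; Maintenance 299/1,832 × $42,600 = 6,952.73; Fabrication 947/1,832 × $42,600 = 22,020.85; Logistics 522/1,832 × $42,600 = 12,138.21.
At nearest $5: Packaging $1,490; Maintenance $6,955; Fabrication $22,020; Logistics $12,140. Sum = $42,605.
Difference $42,600 − $42,605 = −$5 applied to Fabrication: Fabrication becomes $22,015.

Packaging: $1,490; Maintenance: $6,955; Fabrication: $22,015; Logistics: $12,140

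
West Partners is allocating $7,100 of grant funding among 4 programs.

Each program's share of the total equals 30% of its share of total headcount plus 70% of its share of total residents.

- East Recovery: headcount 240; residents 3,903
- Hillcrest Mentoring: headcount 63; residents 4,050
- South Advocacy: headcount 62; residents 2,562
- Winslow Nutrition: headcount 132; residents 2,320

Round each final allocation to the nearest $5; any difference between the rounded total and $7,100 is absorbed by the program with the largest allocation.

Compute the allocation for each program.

East Recovery: $2,535 | Hillcrest Mentoring: $1,840 | South Advocacy: $1,260 | Winslow Nutrition: $1,465

Totals — headcount 497, residents 12,835.
Composite weights (30% headcount + 70% residents): East Recovery 0.3577; Hillcrest Mentoring 0.2589; South Advocacy 0.1772; Winslow Nutrition 0.2062.
Raw shares: East Recovery 2,539.90; Hillcrest Mentoring 1,838.25; South Advocacy 1,257.78; Winslow Nutrition 1,464.07.
After rounding ($5): East Recovery $2,540; Hillcrest Mentoring $1,840; South Advocacy $1,260; Winslow Nutrition $1,465. Sum = $7,105.
Difference $7,100 − $7,105 = −$5 applied to largest allocation (East Recovery): East Recovery becomes $2,535.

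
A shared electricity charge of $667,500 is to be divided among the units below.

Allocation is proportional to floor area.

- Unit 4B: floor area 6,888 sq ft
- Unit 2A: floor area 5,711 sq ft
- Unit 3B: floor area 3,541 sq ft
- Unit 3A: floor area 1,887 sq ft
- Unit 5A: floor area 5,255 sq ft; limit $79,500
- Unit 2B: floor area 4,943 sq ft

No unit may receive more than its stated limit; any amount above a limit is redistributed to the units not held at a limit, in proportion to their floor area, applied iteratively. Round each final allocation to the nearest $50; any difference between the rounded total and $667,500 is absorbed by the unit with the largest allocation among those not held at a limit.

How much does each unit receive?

Sum of floor area: 28,225.
Proportional shares (ignoring caps): Unit 4B 162,896.01; Unit 2A 135,060.85; Unit 3B 83,741.98; Unit 3A 44,626.13; Unit 5A 124,276.79; Unit 2B 116,898.23.
Capped: Unit 5A ($79,500); residual $588,000 reallocated over remaining floor area 22,970.
Redistributed shares: Unit 4B 176,323.20 → $176,300; Unit 2A 146,193.64 → $146,200; Unit 3B 90,644.67 → $90,650; Unit 3A 48,304.57 → $48,300; Unit 2B 126,533.91 → $126,550.

Unit 4B: $176,300 · Unit 2A: $146,200 · Unit 3B: $90,650 · Unit 3A: $48,300 · Unit 5A: $79,500 · Unit 2B: $126,550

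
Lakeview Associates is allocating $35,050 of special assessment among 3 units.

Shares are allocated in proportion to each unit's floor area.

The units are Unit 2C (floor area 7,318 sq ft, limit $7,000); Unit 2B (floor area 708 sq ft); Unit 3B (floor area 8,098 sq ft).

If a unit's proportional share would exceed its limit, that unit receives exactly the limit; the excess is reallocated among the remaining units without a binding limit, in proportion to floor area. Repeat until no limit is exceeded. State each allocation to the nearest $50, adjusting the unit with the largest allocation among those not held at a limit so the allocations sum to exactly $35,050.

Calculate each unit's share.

Total floor area = 16,124.
Proportional shares (ignoring caps): Unit 2C 15,907.71; Unit 2B 1,539.03; Unit 3B 17,603.26.
Held at cap: Unit 2C ($7,000); residual $28,050 reallocated over remaining floor area 8,806.
Remaining shares: Unit 2B 2,255.21 → $2,250; Unit 3B 25,794.79 → $25,800.

Unit 2C: $7,000 · Unit 2B: $2,250 · Unit 3B: $25,800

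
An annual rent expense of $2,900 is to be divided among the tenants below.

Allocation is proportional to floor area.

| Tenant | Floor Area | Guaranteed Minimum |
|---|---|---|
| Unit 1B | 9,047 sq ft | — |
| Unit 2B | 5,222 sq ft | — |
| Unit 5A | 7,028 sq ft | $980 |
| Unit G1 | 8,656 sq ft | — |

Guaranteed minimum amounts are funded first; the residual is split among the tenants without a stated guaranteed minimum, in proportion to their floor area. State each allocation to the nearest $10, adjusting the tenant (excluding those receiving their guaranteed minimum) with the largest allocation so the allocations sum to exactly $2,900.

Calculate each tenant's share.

Minimums first: Unit 5A $980. Balance $1,920.
Balance split over remaining floor area 22,925: Unit 1B 757.70 → $760; Unit 2B 437.35 → $440; Unit G1 724.95 → $720.

Unit 1B: $760 · Unit 2B: $440 · Unit 5A: $980 · Unit G1: $720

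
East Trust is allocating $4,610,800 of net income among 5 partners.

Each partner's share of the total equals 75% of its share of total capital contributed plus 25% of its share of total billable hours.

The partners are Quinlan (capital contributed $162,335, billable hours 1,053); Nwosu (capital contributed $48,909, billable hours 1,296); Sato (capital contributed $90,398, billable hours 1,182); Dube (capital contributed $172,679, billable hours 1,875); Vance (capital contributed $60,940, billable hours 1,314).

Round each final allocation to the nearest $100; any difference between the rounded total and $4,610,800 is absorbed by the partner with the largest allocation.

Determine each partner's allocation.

Capital contributed total 535,261; billable hours total 6,720.
Composite weights (75% capital contributed + 25% billable hours): Quinlan 0.2666; Nwosu 0.1167; Sato 0.1706; Dube 0.3117; Vance 0.1343.
Unrounded shares: Quinlan 1,229,403.29; Nwosu 538,287.25; Sato 786,775.80; Dube 1,437,231.50; Vance 619,102.16.
At nearest $100: Quinlan $1,229,400; Nwosu $538,300; Sato $786,800; Dube $1,437,200; Vance $619,100. Sum = $4,610,800.
No rounding difference to absorb.

Quinlan: $1,229,400; Nwosu: $538,300; Sato: $786,800; Dube: $1,437,200; Vance: $619,100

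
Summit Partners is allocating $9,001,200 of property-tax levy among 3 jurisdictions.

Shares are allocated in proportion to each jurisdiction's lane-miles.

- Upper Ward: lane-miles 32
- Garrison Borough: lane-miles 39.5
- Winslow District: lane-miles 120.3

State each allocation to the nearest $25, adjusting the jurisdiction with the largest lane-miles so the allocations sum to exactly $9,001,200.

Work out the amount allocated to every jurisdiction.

Lane-miles total: 191.8.
Unrounded shares: Upper Ward 32/191.8 × $9,001,200 = 1,501,764.34; Garrison Borough 39.5/191.8 × $9,001,200 = 1,853,740.35; Winslow District 120.3/191.8 × $9,001,200 = 5,645,695.31.
After rounding ($25): Upper Ward $1,501,775; Garrison Borough $1,853,750; Winslow District $5,645,700. Sum = $9,001,225.
Difference $9,001,200 − $9,001,225 = −$25 applied to largest lane-miles (Winslow District): Winslow District becomes $5,645,675.

Upper Ward: $1,501,775; Garrison Borough: $1,853,750; Winslow District: $5,645,675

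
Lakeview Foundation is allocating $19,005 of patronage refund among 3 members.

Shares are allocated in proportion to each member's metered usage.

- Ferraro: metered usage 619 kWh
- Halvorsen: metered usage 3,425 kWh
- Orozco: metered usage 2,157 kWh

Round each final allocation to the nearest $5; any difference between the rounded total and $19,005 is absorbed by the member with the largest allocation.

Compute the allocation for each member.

Ferraro: $1,895 · Halvorsen: $10,500 · Orozco: $6,610

Metered usage total: 6,201.
Pro-rata amounts: Ferraro 619/6,201 × $19,005 = 1,897.13; Halvorsen 3,425/6,201 × $19,005 = 10,497.04; Orozco 2,157/6,201 × $19,005 = 6,610.83.
At nearest $5: Ferraro $1,895; Halvorsen $10,495; Orozco $6,610. Sum = $19,000.
Difference $19,005 − $19,000 = +$5 applied to largest allocation (Halvorsen): Halvorsen becomes $10,500.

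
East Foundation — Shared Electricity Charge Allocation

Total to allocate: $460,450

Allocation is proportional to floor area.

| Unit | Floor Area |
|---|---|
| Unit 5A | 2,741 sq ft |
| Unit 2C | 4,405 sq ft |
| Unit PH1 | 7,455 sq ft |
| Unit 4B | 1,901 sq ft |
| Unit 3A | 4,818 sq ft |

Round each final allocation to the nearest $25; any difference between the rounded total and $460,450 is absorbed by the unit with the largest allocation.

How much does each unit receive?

Unit 5A: $59,200 | Unit 2C: $95,125 | Unit PH1: $161,025 | Unit 4B: $41,050 | Unit 3A: $104,050

Sum of floor area: 21,320.
Unrounded shares: Unit 5A 2,741/21,320 × $460,450 = 59,197.63; Unit 2C 4,405/21,320 × $460,450 = 95,135.19; Unit PH1 7,455/21,320 × $460,450 = 161,006.32; Unit 4B 1,901/21,320 × $460,450 = 41,056.07; Unit 3A 4,818/21,320 × $460,450 = 104,054.79.
After rounding ($25): Unit 5A $59,200; Unit 2C $95,125; Unit PH1 $161,000; Unit 4B $41,050; Unit 3A $104,050. Sum = $460,425.
Difference $460,450 − $460,425 = +$25 applied to largest allocation (Unit PH1): Unit PH1 becomes $161,025.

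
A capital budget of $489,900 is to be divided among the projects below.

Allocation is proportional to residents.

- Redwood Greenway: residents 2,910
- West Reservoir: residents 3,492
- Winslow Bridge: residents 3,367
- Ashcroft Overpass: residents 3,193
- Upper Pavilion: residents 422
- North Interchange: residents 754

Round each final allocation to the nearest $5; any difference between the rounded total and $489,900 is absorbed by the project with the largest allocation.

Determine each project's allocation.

Redwood Greenway: $100,835 · West Reservoir: $121,005 · Winslow Bridge: $116,670 · Ashcroft Overpass: $110,640 · Upper Pavilion: $14,625 · North Interchange: $26,125

Sum of residents: 14,138.
Pro-rata amounts: Redwood Greenway 2,910/14,138 × $489,900 = 100,835.27; West Reservoir 3,492/14,138 × $489,900 = 121,002.32; Winslow Bridge 3,367/14,138 × $489,900 = 116,670.91; Ashcroft Overpass 3,193/14,138 × $489,900 = 110,641.58; Upper Pavilion 422/14,138 × $489,900 = 14,622.85; North Interchange 754/14,138 × $489,900 = 26,127.08.
At nearest $5: Redwood Greenway $100,835; West Reservoir $121,000; Winslow Bridge $116,670; Ashcroft Overpass $110,640; Upper Pavilion $14,625; North Interchange $26,125. Sum = $489,895.
Difference $489,900 − $489,895 = +$5 applied to largest allocation (West Reservoir): West Reservoir becomes $121,005.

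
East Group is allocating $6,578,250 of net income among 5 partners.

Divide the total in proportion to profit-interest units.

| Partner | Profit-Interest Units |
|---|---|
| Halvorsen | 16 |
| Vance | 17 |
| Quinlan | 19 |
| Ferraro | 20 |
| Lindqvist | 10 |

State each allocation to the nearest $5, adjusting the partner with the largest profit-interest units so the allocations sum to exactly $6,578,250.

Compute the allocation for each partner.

Halvorsen: $1,283,560 · Vance: $1,363,785 · Quinlan: $1,524,230 · Ferraro: $1,604,450 · Lindqvist: $802,225

Combined profit-interest units = 16 + 17 + 19 + 20 + 10 = 82.
Raw shares: Halvorsen 1,283,560.98; Vance 1,363,783.54; Quinlan 1,524,228.66; Ferraro 1,604,451.22; Lindqvist 802,225.61.
Rounded to nearest $5: Halvorsen $1,283,560; Vance $1,363,785; Quinlan $1,524,230; Ferraro $1,604,450; Lindqvist $802,225. Sum = $6,578,250.
Sum already equals the total — no adjustment.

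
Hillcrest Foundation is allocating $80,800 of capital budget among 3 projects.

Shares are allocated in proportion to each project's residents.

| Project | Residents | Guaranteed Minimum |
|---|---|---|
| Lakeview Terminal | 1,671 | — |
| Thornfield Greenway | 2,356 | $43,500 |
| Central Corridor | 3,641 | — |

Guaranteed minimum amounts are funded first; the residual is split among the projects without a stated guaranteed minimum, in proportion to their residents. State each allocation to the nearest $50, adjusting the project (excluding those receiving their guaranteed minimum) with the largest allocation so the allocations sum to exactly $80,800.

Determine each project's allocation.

Lakeview Terminal: $11,750 · Thornfield Greenway: $43,500 · Central Corridor: $25,550

Minimums first: Thornfield Greenway $43,500. Remaining pool $37,300.
Remaining pool split over remaining residents 5,312: Lakeview Terminal 11,733.49 → $11,750; Central Corridor 25,566.51 → $25,550.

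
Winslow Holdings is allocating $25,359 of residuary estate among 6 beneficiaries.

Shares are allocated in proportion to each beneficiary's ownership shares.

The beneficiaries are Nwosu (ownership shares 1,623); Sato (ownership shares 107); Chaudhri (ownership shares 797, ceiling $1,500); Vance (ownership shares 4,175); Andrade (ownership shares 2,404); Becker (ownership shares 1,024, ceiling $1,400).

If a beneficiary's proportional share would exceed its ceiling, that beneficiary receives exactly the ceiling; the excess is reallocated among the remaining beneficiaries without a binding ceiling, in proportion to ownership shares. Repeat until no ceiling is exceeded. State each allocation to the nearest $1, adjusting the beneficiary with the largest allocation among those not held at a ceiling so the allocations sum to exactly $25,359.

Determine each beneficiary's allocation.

Combined ownership shares = 10,130.
Pro-rata shares before constraints: Nwosu 4,062.95; Sato 267.86; Chaudhri 1,995.18; Vance 10,451.51; Andrade 6,018.07; Becker 2,563.44.
Held at cap: Chaudhri ($1,500), Becker ($1,400); residual $22,459 reallocated over remaining ownership shares 8,309.
Redistributed shares: Nwosu 4,386.92 → $4,387; Sato 289.22 → $289; Vance 11,284.91 → $11,285; Andrade 6,497.95 → $6,498.

Nwosu: $4,387; Sato: $289; Chaudhri: $1,500; Vance: $11,285; Andrade: $6,498; Becker: $1,400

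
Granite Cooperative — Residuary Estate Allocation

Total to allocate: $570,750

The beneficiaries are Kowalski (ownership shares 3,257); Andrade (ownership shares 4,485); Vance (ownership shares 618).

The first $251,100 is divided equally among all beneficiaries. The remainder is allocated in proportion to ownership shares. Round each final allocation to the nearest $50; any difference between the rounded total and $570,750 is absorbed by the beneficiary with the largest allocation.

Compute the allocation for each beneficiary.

Kowalski: $208,250; Andrade: $255,150; Vance: $107,350

First tranche $251,100 split equally: $83,700 each.
Remainder $319,650 by ownership shares (total 8,360): Kowalski 124,533.50 → $124,550; Andrade 171,486.87 → $171,500; Vance 23,629.63 → $23,650.
Rounding difference −$50 on remainder applied to Andrade.
Totals: Kowalski $83,700 + $124,550 = $208,250; Andrade $83,700 + $171,450 = $255,150; Vance $83,700 + $23,650 = $107,350.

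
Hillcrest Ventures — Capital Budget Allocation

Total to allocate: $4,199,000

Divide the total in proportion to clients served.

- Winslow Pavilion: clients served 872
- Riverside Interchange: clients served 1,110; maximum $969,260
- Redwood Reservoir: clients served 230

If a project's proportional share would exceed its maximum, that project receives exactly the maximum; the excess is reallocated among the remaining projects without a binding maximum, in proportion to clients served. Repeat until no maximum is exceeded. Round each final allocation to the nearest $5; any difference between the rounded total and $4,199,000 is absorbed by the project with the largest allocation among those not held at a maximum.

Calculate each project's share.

Combined clients served = 2,212.
Pro-rata shares before constraints: Winslow Pavilion 1,655,301.99; Riverside Interchange 2,107,093.13; Redwood Reservoir 436,604.88.
Capped: Riverside Interchange ($969,260); remaining pool $3,229,740 reallocated over remaining clients served 1,102.
Redistributed shares: Winslow Pavilion 2,555,656.33 → $2,555,655; Redwood Reservoir 674,083.67 → $674,085.

Winslow Pavilion: $2,555,655 · Riverside Interchange: $969,260 · Redwood Reservoir: $674,085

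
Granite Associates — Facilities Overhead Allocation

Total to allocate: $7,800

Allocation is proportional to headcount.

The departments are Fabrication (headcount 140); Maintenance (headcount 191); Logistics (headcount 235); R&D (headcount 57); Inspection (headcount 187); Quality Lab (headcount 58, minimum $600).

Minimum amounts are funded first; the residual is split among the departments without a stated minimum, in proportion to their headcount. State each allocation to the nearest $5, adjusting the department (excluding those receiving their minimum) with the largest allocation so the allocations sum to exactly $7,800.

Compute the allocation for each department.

Fabrication: $1,245 · Maintenance: $1,700 · Logistics: $2,090 · R&D: $505 · Inspection: $1,660 · Quality Lab: $600

Fund the minimums — Quality Lab $600. Balance $7,200.
Balance split over remaining headcount 810: Fabrication 1,244.44 → $1,245; Maintenance 1,697.78 → $1,700; Logistics 2,088.89 → $2,090; R&D 506.67 → $505; Inspection 1,662.22 → $1,660.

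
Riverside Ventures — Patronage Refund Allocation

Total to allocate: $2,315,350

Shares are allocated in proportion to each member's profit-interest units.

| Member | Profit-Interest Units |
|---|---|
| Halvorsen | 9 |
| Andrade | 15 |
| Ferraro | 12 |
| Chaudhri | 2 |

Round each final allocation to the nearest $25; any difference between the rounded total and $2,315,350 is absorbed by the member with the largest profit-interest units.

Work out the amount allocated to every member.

Sum of profit-interest units: 9 + 15 + 12 + 2 = 38.
Raw shares: Halvorsen 548,372.37; Andrade 913,953.95; Ferraro 731,163.16; Chaudhri 121,860.53.
Rounded to nearest $25: Halvorsen $548,375; Andrade $913,950; Ferraro $731,175; Chaudhri $121,850. Sum = $2,315,350.
No rounding difference to absorb.

Halvorsen: $548,375; Andrade: $913,950; Ferraro: $731,175; Chaudhri: $121,850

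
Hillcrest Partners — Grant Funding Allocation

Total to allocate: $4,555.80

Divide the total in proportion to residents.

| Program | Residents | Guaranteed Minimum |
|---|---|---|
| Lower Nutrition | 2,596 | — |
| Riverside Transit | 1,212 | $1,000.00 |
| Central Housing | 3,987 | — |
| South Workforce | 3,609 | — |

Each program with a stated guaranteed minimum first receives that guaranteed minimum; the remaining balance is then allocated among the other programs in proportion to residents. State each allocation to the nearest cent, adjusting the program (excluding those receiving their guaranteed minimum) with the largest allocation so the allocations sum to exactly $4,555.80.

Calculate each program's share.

Minimums first: Riverside Transit $1,000.00. Balance $3,555.80.
Balance split over remaining residents 10,192: Lower Nutrition 905.6963 → $905.70; Central Housing 1,390.9904 → $1,390.99; South Workforce 1,259.1132 → $1,259.11.

Lower Nutrition: $905.70 · Riverside Transit: $1,000.00 · Central Housing: $1,390.99 · South Workforce: $1,259.11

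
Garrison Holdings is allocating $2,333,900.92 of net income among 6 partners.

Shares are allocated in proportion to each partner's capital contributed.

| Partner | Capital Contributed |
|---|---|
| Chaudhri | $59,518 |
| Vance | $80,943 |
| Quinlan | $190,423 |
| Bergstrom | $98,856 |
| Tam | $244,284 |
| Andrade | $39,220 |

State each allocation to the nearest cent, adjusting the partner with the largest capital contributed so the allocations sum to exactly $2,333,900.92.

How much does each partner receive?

Sum of capital contributed: 59,518 + 80,943 + 190,423 + 98,856 + 244,284 + 39,220 = 713,244.
Proportional shares: Chaudhri 194,756.7942; Vance 264,864.3973; Quinlan 623,108.5223; Bergstrom 323,479.9162; Tam 799,354.2916; Andrade 128,336.9984.
After rounding (cent): Chaudhri $194,756.79; Vance $264,864.40; Quinlan $623,108.52; Bergstrom $323,479.92; Tam $799,354.29; Andrade $128,337.00. Sum = $2,333,900.92.
Rounded total matches; no reconciliation needed.

Chaudhri: $194,756.79 · Vance: $264,864.40 · Quinlan: $623,108.52 · Bergstrom: $323,479.92 · Tam: $799,354.29 · Andrade: $128,337.00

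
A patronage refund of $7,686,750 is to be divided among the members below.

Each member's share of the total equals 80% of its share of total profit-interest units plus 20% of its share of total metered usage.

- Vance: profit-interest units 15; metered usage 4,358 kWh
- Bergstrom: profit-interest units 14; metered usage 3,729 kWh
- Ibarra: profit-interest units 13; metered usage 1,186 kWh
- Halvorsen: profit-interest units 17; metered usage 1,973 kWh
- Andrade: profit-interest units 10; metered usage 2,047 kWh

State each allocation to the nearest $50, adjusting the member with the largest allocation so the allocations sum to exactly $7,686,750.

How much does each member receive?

Vance: $1,840,850 · Bergstrom: $1,678,950 · Ibarra: $1,295,750 · Halvorsen: $1,743,250 · Andrade: $1,127,950

Profit-interest units total 69; metered usage total 13,293.
Blended shares (80% profit-interest units + 20% metered usage): Vance 0.2395; Bergstrom 0.2184; Ibarra 0.1686; Halvorsen 0.2268; Andrade 0.1467.
Proportional shares: Vance 1,840,833.56; Bergstrom 1,678,967.28; Ibarra 1,295,744.81; Halvorsen 1,743,249.17; Andrade 1,127,955.18.
At nearest $50: Vance $1,840,850; Bergstrom $1,678,950; Ibarra $1,295,750; Halvorsen $1,743,250; Andrade $1,127,950. Sum = $7,686,750.
Rounded total matches; no reconciliation needed.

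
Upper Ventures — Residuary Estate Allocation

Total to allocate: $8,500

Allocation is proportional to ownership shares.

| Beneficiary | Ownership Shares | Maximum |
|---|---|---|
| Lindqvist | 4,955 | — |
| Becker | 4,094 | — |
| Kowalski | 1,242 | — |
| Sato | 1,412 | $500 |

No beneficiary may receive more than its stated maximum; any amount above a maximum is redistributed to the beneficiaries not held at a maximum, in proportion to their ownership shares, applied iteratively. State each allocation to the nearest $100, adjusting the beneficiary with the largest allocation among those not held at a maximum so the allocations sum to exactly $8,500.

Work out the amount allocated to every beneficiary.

Sum of ownership shares: 11,703.
Unconstrained shares: Lindqvist 3,598.86; Becker 2,973.51; Kowalski 902.08; Sato 1,025.55.
Capped: Sato ($500); residual $8,000 reallocated over remaining ownership shares 10,291.
Redistributed shares: Lindqvist 3,851.91 → $3,900; Becker 3,182.59 → $3,200; Kowalski 965.50 → $1,000.
Rounding difference −$100 applied to Lindqvist → $3,800.

Lindqvist: $3,800 · Becker: $3,200 · Kowalski: $1,000 · Sato: $500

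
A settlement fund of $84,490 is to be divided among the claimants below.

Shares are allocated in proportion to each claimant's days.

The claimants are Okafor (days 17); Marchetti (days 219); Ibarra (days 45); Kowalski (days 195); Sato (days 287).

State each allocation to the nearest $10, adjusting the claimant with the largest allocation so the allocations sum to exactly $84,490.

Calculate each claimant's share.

Okafor: $1,880 · Marchetti: $24,250 · Ibarra: $4,980 · Kowalski: $21,590 · Sato: $31,790

Sum of days: 763.
Raw shares: Okafor 17/763 × $84,490 = 1,882.48; Marchetti 219/763 × $84,490 = 24,250.73; Ibarra 45/763 × $84,490 = 4,983.03; Kowalski 195/763 × $84,490 = 21,593.12; Sato 287/763 × $84,490 = 31,780.64.
After rounding ($10): Okafor $1,880; Marchetti $24,250; Ibarra $4,980; Kowalski $21,590; Sato $31,780. Sum = $84,480.
Difference $84,490 − $84,480 = +$10 applied to largest allocation (Sato): Sato becomes $31,790.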